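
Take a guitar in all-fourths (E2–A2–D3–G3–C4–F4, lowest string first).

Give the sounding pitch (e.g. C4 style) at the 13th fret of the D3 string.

D3 is MIDI 50. Adding 13 gives 63, which is D#4.

D#4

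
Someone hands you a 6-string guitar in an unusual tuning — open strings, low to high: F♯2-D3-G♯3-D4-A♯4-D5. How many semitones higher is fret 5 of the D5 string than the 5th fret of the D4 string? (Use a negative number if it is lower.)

D5 at fret 5 → G5 (MIDI 79); D4 at fret 5 → G4 (MIDI 67).
79 − 67 = 12, so the two pitches are 12 semitones apart.

12 semitones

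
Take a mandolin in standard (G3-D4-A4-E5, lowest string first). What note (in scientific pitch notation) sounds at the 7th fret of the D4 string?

A4

Each fret is one semitone, so D4 + 7 = A4.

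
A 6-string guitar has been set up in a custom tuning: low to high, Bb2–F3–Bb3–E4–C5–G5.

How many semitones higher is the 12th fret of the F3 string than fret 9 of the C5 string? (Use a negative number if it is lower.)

F3 at fret 12 → F4 (MIDI 65); C5 at fret 9 → A5 (MIDI 81).
65 − 81 = -16, so the two pitches are 16 semitones apart.

-16 semitones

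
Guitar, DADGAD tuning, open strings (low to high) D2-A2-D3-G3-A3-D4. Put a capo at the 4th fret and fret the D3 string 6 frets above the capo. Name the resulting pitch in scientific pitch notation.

C4

The capo raises the open D3 by 4 semitones to F#3; fretting 6 more gives D3 + 4 + 6 = D3 + 10 semitones = C4.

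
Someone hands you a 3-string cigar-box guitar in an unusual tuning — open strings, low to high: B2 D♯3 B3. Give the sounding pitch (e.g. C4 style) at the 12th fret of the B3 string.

B4

The open B3 string plus 12 semitones: B–C–C#–D–…–A–A#–B.
The walk passes from B into C once, so the octave number goes from 3 to 4.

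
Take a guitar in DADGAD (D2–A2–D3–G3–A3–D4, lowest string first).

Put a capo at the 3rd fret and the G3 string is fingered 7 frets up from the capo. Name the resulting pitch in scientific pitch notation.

F4

The capo raises the open G3 by 3 semitones to A#3; fretting 7 more gives G3 + 3 + 7 = G3 + 10 semitones = F4.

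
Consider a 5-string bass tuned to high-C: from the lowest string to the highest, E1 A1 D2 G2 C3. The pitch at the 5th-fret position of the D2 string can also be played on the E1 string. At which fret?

D2 at fret 5 is D2 + 5 semitones = G2.
The open E1 string is 10 semitones below the open D2, so the same pitch on the E1 string lies at fret 5 + 10 = 15.

15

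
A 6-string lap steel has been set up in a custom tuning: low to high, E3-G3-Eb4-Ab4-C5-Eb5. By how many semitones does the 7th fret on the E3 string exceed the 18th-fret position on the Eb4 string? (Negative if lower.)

E3 at fret 7 → B3 (MIDI 59); Eb4 at fret 18 → A5 (MIDI 81).
59 − 81 = -22, so the two pitches are 22 semitones apart.

-22 semitones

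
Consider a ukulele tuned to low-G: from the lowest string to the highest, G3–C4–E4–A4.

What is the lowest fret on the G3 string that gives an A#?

3

From G3, count semitones up the chromatic scale until reaching A#: G–G#–A–A# — 3 steps.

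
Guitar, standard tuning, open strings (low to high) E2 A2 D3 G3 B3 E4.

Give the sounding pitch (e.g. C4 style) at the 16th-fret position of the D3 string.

F♯4

The open D3 string plus 16 semitones: D–D#–E–F–…–E–F–F#.
The walk passes from B into C once, so the octave number goes from 3 to 4.
(Equivalently spelled G♭4.)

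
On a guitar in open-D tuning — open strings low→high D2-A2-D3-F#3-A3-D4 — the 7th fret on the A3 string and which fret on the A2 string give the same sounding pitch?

A3 at fret 7 is A3 + 7 semitones = E4.
The open A2 string is 12 semitones below the open A3, so the same pitch on the A2 string lies at fret 7 + 12 = 19.

19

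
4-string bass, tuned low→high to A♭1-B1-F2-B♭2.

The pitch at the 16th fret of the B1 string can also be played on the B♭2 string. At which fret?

5

Fret 16 on B1 is MIDI 35 + 16 = 51 (E♭3). On the B♭2 string (open MIDI 46), that pitch is 51 − 46 = fret 5.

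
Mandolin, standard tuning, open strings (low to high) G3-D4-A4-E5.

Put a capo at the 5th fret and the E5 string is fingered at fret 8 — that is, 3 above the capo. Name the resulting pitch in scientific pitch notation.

C6

The capo raises the open E5 by 5 semitones to A5; fretting 3 more gives E5 + 5 + 3 = E5 + 8 semitones = C6.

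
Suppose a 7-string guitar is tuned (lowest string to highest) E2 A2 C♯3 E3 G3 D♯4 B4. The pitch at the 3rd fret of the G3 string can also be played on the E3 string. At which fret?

Fret 3 on G3 is MIDI 55 + 3 = 58 (A♯3). On the E3 string (open MIDI 52), that pitch is 58 − 52 = fret 6.

6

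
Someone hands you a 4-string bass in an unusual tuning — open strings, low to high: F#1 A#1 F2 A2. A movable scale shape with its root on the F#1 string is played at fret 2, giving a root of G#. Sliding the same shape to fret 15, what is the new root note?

Moving from fret 2 to fret 15 shifts the root by 13 semitones.
G# up 13 semitones is A.

A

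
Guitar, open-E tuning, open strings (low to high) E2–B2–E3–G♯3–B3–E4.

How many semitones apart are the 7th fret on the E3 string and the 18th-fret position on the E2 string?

E3 at fret 7 → B3 (MIDI 59); E2 at fret 18 → A♯3 (MIDI 58).
59 − 58 = 1, so the two pitches are 1 semitone apart, with B3 the higher.

1 semitone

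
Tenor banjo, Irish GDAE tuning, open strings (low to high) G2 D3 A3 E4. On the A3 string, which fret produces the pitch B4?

14

B4 is 14 semitones above the open A3 (A–A#–B–C–…–A–A#–B), so it sits at fret 14.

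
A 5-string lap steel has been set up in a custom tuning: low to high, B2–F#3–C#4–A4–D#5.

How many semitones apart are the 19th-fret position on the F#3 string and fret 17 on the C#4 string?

5 semitones

F#3 at fret 19 → C#5 (MIDI 73); C#4 at fret 17 → F#5 (MIDI 78).
73 − 78 = -5, so the two pitches are 5 semitones apart, with F#5 the higher.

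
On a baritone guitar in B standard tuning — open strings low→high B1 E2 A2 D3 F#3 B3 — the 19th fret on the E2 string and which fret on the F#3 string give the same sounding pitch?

5

Fret 19 on E2 is MIDI 40 + 19 = 59 (B3). On the F#3 string (open MIDI 54), that pitch is 59 − 54 = fret 5.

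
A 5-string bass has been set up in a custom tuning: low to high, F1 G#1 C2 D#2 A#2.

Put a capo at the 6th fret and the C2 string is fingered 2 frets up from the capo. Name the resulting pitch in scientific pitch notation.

G#2

The capo raises the open C2 by 6 semitones to F#2; fretting 2 more gives C2 + 6 + 2 = C2 + 8 semitones = G#2.
(Also written Ab.)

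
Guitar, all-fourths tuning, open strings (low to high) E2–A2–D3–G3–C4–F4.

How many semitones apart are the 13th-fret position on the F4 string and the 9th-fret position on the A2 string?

24 semitones

F4 at fret 13 → F♯5 (MIDI 78); A2 at fret 9 → F♯3 (MIDI 54).
78 − 54 = 24, so the two pitches are 24 semitones apart, with F♯5 the higher.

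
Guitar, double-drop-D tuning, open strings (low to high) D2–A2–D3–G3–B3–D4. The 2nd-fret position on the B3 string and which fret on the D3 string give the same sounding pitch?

11

B3 at fret 2 is B3 + 2 semitones = C#4.
The open D3 string is 9 semitones below the open B3, so the same pitch on the D3 string lies at fret 2 + 9 = 11.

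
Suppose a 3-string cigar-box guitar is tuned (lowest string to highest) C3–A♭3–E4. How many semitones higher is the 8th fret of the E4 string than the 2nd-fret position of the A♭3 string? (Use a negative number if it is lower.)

E4 at fret 8 → C5 (MIDI 72); A♭3 at fret 2 → B♭3 (MIDI 58).
72 − 58 = 14, so the two pitches are 14 semitones apart.

14 semitones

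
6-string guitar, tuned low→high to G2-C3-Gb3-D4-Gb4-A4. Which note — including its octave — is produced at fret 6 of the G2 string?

The open G2 string plus 6 semitones: G–Ab–A–Bb–B–C–Db.
The walk passes from B into C once, so the octave number goes from 2 to 3.

Db3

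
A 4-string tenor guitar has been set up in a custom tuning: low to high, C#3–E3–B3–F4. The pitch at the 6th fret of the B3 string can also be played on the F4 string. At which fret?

B3 at fret 6 is B3 + 6 semitones = F4.
The open F4 string is 6 semitones above the open B3, so the same pitch on the F4 string lies at fret 6 − 6 = 0.

0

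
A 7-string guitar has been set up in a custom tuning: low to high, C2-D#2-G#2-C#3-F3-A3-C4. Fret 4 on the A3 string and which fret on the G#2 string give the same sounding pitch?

17

Fret 4 on A3 is MIDI 57 + 4 = 61 (C#4). On the G#2 string (open MIDI 44), that pitch is 61 − 44 = fret 17.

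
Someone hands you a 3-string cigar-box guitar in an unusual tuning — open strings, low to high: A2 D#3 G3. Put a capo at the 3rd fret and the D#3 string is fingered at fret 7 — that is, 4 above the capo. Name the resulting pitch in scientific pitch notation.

A#3

The capo raises the open D#3 by 3 semitones to F#3; fretting 4 more gives D#3 + 3 + 4 = D#3 + 7 semitones = A#3.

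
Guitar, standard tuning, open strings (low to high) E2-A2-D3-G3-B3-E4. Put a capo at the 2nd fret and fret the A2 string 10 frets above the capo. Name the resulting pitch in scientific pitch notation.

A3

The capo raises the open A2 by 2 semitones to B2; fretting 10 more gives A2 + 2 + 10 = A2 + 12 semitones = A3.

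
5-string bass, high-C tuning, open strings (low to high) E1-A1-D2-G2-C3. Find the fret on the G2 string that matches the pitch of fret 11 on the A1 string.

A1 at fret 11 is A1 + 11 semitones = G♯2.
The open G2 string is 10 semitones above the open A1, so the same pitch on the G2 string lies at fret 11 − 10 = 1.

1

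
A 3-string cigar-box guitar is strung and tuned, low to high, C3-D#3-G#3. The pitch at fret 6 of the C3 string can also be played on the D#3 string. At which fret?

Fret 6 on C3 is MIDI 48 + 6 = 54 (F#3). On the D#3 string (open MIDI 51), that pitch is 54 − 51 = fret 3.

3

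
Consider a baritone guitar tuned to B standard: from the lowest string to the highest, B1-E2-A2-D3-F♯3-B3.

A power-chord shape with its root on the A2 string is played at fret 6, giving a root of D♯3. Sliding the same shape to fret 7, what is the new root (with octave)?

Moving from fret 6 to fret 7 shifts the root by 1 semitone.
D♯3 up 1 semitone is E3.

E3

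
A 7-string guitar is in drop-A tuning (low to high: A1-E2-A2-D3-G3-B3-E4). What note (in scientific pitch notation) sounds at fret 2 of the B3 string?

The open B3 string plus 2 semitones: B–C–C#.
The walk passes from B into C once, so the octave number goes from 3 to 4.
(Equivalently spelled Db4.)

C#4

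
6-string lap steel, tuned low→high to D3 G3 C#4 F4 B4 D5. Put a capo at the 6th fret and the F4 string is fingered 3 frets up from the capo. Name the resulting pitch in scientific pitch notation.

The capo raises the open F4 by 6 semitones to B4; fretting 3 more gives F4 + 6 + 3 = F4 + 9 semitones = D5.

D5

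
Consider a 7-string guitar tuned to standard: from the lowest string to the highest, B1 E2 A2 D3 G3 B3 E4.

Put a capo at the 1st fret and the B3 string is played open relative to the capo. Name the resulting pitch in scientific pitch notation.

The capo raises the open B3 by 1 semitone to C4; fretting 0 more gives B3 + 1 + 0 = B3 + 1 semitone = C4.

C4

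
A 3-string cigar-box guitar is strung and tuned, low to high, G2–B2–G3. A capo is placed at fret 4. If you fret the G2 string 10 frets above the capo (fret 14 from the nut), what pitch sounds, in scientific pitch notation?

The capo raises the open G2 by 4 semitones to B2; fretting 10 more gives G2 + 4 + 10 = G2 + 14 semitones = A3.

A3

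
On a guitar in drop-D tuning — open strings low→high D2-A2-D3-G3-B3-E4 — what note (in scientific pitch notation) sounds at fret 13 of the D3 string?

D♯4

The open D3 string plus 13 semitones: D–D#–E–F–…–C#–D–D#.
The walk passes from B into C once, so the octave number goes from 3 to 4.
(Equivalently spelled E♭4.)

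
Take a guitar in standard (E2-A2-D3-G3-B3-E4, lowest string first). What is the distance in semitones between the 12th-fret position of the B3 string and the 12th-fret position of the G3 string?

4 semitones

B3 at fret 12 → B4 (MIDI 71); G3 at fret 12 → G4 (MIDI 67).
71 − 67 = 4, so the two pitches are 4 semitones apart, with B4 the higher.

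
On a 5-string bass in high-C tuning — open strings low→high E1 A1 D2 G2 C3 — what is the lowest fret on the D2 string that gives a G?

5

From D2, count semitones up the chromatic scale until reaching G: D–D#–E–F–F#–G — 5 steps.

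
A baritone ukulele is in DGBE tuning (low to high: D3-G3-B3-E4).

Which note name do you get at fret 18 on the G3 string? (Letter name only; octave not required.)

C#

The open G3 string plus 18 semitones: G–G#–A–A#–…–B–C–C#.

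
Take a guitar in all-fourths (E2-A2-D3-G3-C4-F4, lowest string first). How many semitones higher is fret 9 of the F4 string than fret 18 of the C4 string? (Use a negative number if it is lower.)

-4 semitones

F4 at fret 9 → D5 (MIDI 74); C4 at fret 18 → F#5 (MIDI 78).
74 − 78 = -4, so the two pitches are 4 semitones apart.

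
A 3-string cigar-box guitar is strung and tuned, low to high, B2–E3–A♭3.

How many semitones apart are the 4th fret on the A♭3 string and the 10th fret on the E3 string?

A♭3 at fret 4 → C4 (MIDI 60); E3 at fret 10 → D4 (MIDI 62).
60 − 62 = -2, so the two pitches are 2 semitones apart, with D4 the higher.

2 semitones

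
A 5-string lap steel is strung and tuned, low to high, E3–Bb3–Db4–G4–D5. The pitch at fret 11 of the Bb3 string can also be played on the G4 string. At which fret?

Bb3 at fret 11 is Bb3 + 11 semitones = A4.
The open G4 string is 9 semitones above the open Bb3, so the same pitch on the G4 string lies at fret 11 − 9 = 2.

2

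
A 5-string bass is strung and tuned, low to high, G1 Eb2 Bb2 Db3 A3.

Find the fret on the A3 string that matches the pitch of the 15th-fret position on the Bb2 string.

4

Fret 15 on Bb2 is MIDI 46 + 15 = 61 (Db4). On the A3 string (open MIDI 57), that pitch is 61 − 57 = fret 4.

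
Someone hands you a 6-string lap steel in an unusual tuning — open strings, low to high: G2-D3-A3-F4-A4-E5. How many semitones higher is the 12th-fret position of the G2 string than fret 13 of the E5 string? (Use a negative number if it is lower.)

-34 semitones

G2 at fret 12 → G3 (MIDI 55); E5 at fret 13 → F6 (MIDI 89).
55 − 89 = -34, so the two pitches are 34 semitones apart.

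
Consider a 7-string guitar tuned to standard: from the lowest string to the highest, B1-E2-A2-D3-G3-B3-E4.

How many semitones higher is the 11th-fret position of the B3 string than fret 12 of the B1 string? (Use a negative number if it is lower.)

B3 at fret 11 → A#4 (MIDI 70); B1 at fret 12 → B2 (MIDI 47).
70 − 47 = 23, so the two pitches are 23 semitones apart.

23 semitones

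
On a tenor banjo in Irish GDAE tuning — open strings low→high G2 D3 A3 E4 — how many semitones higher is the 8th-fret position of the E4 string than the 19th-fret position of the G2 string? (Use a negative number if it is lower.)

E4 at fret 8 → C5 (MIDI 72); G2 at fret 19 → D4 (MIDI 62).
72 − 62 = 10, so the two pitches are 10 semitones apart.

10 semitones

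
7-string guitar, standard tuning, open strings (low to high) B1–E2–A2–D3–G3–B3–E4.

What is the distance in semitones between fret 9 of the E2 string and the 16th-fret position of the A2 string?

12 semitones

E2 at fret 9 → C♯3 (MIDI 49); A2 at fret 16 → C♯4 (MIDI 61).
49 − 61 = -12, so the two pitches are 12 semitones apart, with C♯4 the higher.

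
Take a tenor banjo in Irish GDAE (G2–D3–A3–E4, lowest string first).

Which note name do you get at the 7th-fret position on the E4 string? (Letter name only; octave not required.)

B

E4 is MIDI 64. Adding 7 gives 71; 71 mod 12 = 11, i.e. B.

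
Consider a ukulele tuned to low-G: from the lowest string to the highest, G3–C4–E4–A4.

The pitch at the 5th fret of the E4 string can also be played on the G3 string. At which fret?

14

Fret 5 on E4 is MIDI 64 + 5 = 69 (A4). On the G3 string (open MIDI 55), that pitch is 69 − 55 = fret 14.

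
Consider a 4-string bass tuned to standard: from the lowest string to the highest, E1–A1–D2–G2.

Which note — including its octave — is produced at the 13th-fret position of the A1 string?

A1 is MIDI 33. Adding 13 gives 46, which is A♯2.
(Equivalently spelled B♭2.)

A♯2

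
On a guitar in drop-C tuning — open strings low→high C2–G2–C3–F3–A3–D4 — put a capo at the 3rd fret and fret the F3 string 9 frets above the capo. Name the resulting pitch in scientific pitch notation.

The capo raises the open F3 by 3 semitones to G#3; fretting 9 more gives F3 + 3 + 9 = F3 + 12 semitones = F4.

F4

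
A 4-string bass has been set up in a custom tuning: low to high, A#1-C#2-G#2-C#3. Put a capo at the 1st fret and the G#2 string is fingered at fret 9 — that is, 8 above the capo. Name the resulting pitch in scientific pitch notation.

The capo raises the open G#2 by 1 semitone to A2; fretting 8 more gives G#2 + 1 + 8 = G#2 + 9 semitones = F3.

F3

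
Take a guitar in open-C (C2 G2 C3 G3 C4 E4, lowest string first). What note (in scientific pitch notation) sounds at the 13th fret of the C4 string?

C♯5

C4 is MIDI 60. Adding 13 gives 73, which is C♯5.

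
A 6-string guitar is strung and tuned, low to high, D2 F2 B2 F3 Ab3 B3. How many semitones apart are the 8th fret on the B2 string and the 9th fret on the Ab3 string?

B2 at fret 8 → G3 (MIDI 55); Ab3 at fret 9 → F4 (MIDI 65).
55 − 65 = -10, so the two pitches are 10 semitones apart, with F4 the higher.

10 semitones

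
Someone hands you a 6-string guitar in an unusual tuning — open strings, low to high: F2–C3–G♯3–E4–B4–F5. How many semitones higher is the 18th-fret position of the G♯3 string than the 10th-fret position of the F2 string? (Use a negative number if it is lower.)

23 semitones

G♯3 at fret 18 → D5 (MIDI 74); F2 at fret 10 → D♯3 (MIDI 51).
74 − 51 = 23, so the two pitches are 23 semitones apart.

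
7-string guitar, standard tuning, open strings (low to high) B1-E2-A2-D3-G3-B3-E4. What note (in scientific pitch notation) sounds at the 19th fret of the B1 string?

B1 is MIDI 35. Adding 19 gives 54, which is F♯3.
(Equivalently spelled G♭3.)

F♯3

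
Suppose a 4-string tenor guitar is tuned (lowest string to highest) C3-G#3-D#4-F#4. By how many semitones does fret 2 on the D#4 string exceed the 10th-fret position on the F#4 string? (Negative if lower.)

D#4 at fret 2 → F4 (MIDI 65); F#4 at fret 10 → E5 (MIDI 76).
65 − 76 = -11, so the two pitches are 11 semitones apart.

-11 semitones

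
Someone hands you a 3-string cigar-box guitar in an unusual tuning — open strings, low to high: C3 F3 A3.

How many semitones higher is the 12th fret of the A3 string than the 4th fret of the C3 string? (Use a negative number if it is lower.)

A3 at fret 12 → A4 (MIDI 69); C3 at fret 4 → E3 (MIDI 52).
69 − 52 = 17, so the two pitches are 17 semitones apart.

17 semitones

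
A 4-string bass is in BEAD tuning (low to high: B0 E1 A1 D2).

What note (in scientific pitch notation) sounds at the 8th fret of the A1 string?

F2

The open A1 string plus 8 semitones: A–A#–B–C–C#–D–D#–E–F.
The walk passes from B into C once, so the octave number goes from 1 to 2.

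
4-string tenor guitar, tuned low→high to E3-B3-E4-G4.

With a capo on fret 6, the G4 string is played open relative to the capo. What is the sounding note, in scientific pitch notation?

The capo raises the open G4 by 6 semitones to C♯5; fretting 0 more gives G4 + 6 + 0 = G4 + 6 semitones = C♯5.

C♯5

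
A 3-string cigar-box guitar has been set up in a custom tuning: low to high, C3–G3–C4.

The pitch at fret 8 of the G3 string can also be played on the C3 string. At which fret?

G3 at fret 8 is G3 + 8 semitones = D#4.
The open C3 string is 7 semitones below the open G3, so the same pitch on the C3 string lies at fret 8 + 7 = 15.

15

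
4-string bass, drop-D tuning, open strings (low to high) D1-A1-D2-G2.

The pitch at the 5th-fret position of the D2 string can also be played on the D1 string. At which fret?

17

Fret 5 on D2 is MIDI 38 + 5 = 43 (G2). On the D1 string (open MIDI 26), that pitch is 43 − 26 = fret 17.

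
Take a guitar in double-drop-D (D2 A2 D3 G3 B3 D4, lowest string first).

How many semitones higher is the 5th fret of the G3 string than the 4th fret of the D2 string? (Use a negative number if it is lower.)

18 semitones

G3 at fret 5 → C4 (MIDI 60); D2 at fret 4 → F♯2 (MIDI 42).
60 − 42 = 18, so the two pitches are 18 semitones apart.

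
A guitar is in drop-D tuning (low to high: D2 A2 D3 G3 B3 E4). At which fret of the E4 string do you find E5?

E5 is 12 semitones above the open E4 (E–F–F#–G–…–D–D#–E), so it sits at fret 12.

12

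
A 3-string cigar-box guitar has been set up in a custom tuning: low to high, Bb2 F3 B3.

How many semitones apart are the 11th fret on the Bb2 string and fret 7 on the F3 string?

Bb2 at fret 11 → A3 (MIDI 57); F3 at fret 7 → C4 (MIDI 60).
57 − 60 = -3, so the two pitches are 3 semitones apart, with C4 the higher.

3 semitones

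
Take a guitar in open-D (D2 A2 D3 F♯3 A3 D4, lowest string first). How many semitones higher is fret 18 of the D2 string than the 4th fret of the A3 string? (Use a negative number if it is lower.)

-5 semitones

D2 at fret 18 → G♯3 (MIDI 56); A3 at fret 4 → C♯4 (MIDI 61).
56 − 61 = -5, so the two pitches are 5 semitones apart.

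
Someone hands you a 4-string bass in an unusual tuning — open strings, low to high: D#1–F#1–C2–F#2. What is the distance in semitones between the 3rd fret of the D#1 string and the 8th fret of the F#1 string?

D#1 at fret 3 → F#1 (MIDI 30); F#1 at fret 8 → D2 (MIDI 38).
30 − 38 = -8, so the two pitches are 8 semitones apart, with D2 the higher.

8 semitones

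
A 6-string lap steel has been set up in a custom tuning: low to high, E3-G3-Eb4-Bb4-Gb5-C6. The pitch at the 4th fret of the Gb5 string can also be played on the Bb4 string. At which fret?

Gb5 at fret 4 is Gb5 + 4 semitones = Bb5.
The open Bb4 string is 8 semitones below the open Gb5, so the same pitch on the Bb4 string lies at fret 4 + 8 = 12.

12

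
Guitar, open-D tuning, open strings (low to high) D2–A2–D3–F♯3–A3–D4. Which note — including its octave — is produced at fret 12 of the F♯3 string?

F♯4

The open F♯3 string plus 12 semitones: F#–G–G#–A–…–E–F–F#.
The walk passes from B into C once, so the octave number goes from 3 to 4.
(Equivalently spelled G♭4.)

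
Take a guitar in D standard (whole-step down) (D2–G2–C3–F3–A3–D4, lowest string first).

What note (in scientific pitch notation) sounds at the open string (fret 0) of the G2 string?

Fret 0 is the open string itself, so the pitch is just G2.

G2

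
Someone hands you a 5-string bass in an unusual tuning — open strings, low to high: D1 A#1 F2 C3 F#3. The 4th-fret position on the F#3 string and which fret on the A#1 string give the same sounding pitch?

Fret 4 on F#3 is MIDI 54 + 4 = 58 (A#3). On the A#1 string (open MIDI 34), that pitch is 58 − 34 = fret 24.

24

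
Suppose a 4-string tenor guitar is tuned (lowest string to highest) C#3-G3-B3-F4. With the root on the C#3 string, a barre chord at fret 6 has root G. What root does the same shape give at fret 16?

F

Moving from fret 6 to fret 16 shifts the root by 10 semitones.
G up 10 semitones is F.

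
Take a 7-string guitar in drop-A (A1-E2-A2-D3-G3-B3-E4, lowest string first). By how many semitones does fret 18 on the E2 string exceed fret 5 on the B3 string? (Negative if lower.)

E2 at fret 18 → A♯3 (MIDI 58); B3 at fret 5 → E4 (MIDI 64).
58 − 64 = -6, so the two pitches are 6 semitones apart.

-6 semitones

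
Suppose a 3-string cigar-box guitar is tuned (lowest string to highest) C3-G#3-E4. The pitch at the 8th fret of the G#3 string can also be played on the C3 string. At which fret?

16

G#3 at fret 8 is G#3 + 8 semitones = E4.
The open C3 string is 8 semitones below the open G#3, so the same pitch on the C3 string lies at fret 8 + 8 = 16.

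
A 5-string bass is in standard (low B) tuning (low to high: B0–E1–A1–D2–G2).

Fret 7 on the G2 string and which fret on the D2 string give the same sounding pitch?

12

G2 at fret 7 is G2 + 7 semitones = D3.
The open D2 string is 5 semitones below the open G2, so the same pitch on the D2 string lies at fret 7 + 5 = 12.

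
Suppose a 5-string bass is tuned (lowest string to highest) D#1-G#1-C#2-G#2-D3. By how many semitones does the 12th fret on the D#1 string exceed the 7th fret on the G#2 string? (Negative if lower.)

D#1 at fret 12 → D#2 (MIDI 39); G#2 at fret 7 → D#3 (MIDI 51).
39 − 51 = -12, so the two pitches are 12 semitones apart.

-12 semitones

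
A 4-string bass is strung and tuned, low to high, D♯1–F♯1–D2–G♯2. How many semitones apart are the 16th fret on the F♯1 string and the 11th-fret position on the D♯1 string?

8 semitones

F♯1 at fret 16 → A♯2 (MIDI 46); D♯1 at fret 11 → D2 (MIDI 38).
46 − 38 = 8, so the two pitches are 8 semitones apart, with A♯2 the higher.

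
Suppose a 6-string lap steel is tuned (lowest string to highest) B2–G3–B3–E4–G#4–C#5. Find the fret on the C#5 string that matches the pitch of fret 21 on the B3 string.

B3 at fret 21 is B3 + 21 semitones = G#5.
The open C#5 string is 14 semitones above the open B3, so the same pitch on the C#5 string lies at fret 21 − 14 = 7.

7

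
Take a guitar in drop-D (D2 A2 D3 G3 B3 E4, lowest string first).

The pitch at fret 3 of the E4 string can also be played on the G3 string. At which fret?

12

Fret 3 on E4 is MIDI 64 + 3 = 67 (G4). On the G3 string (open MIDI 55), that pitch is 67 − 55 = fret 12.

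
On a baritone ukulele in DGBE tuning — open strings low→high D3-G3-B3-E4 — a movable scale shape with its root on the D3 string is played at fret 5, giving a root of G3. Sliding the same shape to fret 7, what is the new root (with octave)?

Moving from fret 5 to fret 7 shifts the root by 2 semitones.
G3 up 2 semitones is A3.

A3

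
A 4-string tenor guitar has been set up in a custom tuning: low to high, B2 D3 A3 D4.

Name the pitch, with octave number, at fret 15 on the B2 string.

B2 is MIDI 47. Adding 15 gives 62, which is D4.

D4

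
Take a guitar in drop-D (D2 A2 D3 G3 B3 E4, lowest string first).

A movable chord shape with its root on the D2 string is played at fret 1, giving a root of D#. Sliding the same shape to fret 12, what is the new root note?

D

Moving from fret 1 to fret 12 shifts the root by 11 semitones.
D# up 11 semitones is D.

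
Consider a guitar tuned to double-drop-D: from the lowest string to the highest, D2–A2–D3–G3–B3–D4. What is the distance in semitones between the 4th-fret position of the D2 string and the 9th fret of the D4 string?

D2 at fret 4 → F#2 (MIDI 42); D4 at fret 9 → B4 (MIDI 71).
42 − 71 = -29, so the two pitches are 29 semitones apart, with B4 the higher.

29 semitones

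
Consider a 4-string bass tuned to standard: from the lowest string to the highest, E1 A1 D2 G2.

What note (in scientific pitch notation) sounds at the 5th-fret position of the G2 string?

Each fret is one semitone, so G2 + 5 = C3.

C3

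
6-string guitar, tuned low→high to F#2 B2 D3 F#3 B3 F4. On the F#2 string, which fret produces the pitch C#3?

C#3 is 7 semitones above the open F#2 (F#–G–G#–A–A#–B–C–C#), so it sits at fret 7.

7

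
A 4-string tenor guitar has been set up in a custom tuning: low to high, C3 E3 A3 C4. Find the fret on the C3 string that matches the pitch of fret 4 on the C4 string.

C4 at fret 4 is C4 + 4 semitones = E4.
The open C3 string is 12 semitones below the open C4, so the same pitch on the C3 string lies at fret 4 + 12 = 16.

16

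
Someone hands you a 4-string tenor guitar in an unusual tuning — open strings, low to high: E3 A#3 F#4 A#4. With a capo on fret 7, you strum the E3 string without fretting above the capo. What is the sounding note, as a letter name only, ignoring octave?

B

The capo raises the open E3 by 7 semitones to B3; fretting 0 more gives E3 + 7 + 0 = E3 + 7 semitones, landing on B.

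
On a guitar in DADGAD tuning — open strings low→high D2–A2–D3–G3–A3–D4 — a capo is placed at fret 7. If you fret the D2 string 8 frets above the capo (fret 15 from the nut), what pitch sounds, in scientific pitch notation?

F3

The capo raises the open D2 by 7 semitones to A2; fretting 8 more gives D2 + 7 + 8 = D2 + 15 semitones = F3.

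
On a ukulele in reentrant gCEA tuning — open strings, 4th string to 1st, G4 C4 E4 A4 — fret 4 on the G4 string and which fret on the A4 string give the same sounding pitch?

2

G4 at fret 4 is G4 + 4 semitones = B4.
The open A4 string is 2 semitones above the open G4, so the same pitch on the A4 string lies at fret 4 − 2 = 2.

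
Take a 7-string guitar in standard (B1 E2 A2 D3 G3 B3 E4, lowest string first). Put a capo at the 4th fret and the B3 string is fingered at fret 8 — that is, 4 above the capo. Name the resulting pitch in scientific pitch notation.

G4

The capo raises the open B3 by 4 semitones to D♯4; fretting 4 more gives B3 + 4 + 4 = B3 + 8 semitones = G4.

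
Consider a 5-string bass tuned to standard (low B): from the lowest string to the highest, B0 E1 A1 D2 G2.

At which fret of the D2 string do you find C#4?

C#4 is 23 semitones above the open D2 (D–D#–E–F–…–B–C–C#), so it sits at fret 23.

23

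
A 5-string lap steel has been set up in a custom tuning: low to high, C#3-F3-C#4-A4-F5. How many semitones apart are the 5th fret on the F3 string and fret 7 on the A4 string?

18 semitones

F3 at fret 5 → A#3 (MIDI 58); A4 at fret 7 → E5 (MIDI 76).
58 − 76 = -18, so the two pitches are 18 semitones apart, with E5 the higher.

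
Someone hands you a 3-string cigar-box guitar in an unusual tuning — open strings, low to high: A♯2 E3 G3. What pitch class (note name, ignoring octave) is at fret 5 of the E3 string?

A

E3 is MIDI 52. Adding 5 gives 57; 57 mod 12 = 9, i.e. A.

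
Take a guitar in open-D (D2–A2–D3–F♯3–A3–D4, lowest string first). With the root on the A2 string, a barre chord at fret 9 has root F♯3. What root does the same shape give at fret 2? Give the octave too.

Moving from fret 9 to fret 2 shifts the root by -7 semitones.
F♯3 down 7 semitones is B2.

B2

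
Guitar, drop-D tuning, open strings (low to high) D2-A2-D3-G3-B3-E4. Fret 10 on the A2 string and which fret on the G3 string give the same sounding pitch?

Fret 10 on A2 is MIDI 45 + 10 = 55 (G3). On the G3 string (open MIDI 55), that pitch is 55 − 55 = fret 0.

0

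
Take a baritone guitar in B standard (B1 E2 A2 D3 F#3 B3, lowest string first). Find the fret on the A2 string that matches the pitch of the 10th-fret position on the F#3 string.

Fret 10 on F#3 is MIDI 54 + 10 = 64 (E4). On the A2 string (open MIDI 45), that pitch is 64 − 45 = fret 19.

19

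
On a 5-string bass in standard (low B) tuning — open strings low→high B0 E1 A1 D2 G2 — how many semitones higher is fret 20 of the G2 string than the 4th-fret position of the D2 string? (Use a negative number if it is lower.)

G2 at fret 20 → D♯4 (MIDI 63); D2 at fret 4 → F♯2 (MIDI 42).
63 − 42 = 21, so the two pitches are 21 semitones apart.

21 semitones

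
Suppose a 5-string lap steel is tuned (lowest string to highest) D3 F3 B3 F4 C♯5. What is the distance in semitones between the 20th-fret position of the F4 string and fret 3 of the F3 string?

29 semitones

F4 at fret 20 → C♯6 (MIDI 85); F3 at fret 3 → G♯3 (MIDI 56).
85 − 56 = 29, so the two pitches are 29 semitones apart, with C♯6 the higher.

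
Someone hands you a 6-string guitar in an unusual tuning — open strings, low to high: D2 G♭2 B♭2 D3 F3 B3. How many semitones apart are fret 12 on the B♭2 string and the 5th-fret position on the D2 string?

15 semitones

B♭2 at fret 12 → B♭3 (MIDI 58); D2 at fret 5 → G2 (MIDI 43).
58 − 43 = 15, so the two pitches are 15 semitones apart, with B♭3 the higher.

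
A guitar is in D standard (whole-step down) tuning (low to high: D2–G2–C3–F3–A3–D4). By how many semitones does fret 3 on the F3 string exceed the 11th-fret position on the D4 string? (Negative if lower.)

-17 semitones

F3 at fret 3 → G♯3 (MIDI 56); D4 at fret 11 → C♯5 (MIDI 73).
56 − 73 = -17, so the two pitches are 17 semitones apart.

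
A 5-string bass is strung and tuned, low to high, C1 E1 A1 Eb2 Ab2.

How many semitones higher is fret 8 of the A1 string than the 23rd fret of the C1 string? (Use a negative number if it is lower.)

-6 semitones

A1 at fret 8 → F2 (MIDI 41); C1 at fret 23 → B2 (MIDI 47).
41 − 47 = -6, so the two pitches are 6 semitones apart.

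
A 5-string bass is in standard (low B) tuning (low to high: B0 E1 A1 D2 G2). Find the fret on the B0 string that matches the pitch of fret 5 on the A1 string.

A1 at fret 5 is A1 + 5 semitones = D2.
The open B0 string is 10 semitones below the open A1, so the same pitch on the B0 string lies at fret 5 + 10 = 15.

15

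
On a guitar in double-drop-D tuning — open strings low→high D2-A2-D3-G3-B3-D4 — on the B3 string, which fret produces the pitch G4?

8

G4 is 8 semitones above the open B3 (B–C–C#–D–D#–E–F–F#–G), so it sits at fret 8.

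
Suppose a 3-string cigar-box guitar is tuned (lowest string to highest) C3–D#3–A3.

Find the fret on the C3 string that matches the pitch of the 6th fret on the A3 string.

15

Fret 6 on A3 is MIDI 57 + 6 = 63 (D#4). On the C3 string (open MIDI 48), that pitch is 63 − 48 = fret 15.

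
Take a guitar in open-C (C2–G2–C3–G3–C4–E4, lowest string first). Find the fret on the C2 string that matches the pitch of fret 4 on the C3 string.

16

Fret 4 on C3 is MIDI 48 + 4 = 52 (E3). On the C2 string (open MIDI 36), that pitch is 52 − 36 = fret 16.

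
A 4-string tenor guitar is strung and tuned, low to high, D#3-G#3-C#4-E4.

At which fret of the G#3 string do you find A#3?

2

A#3 is 2 semitones above the open G#3 (G#–A–A#), so it sits at fret 2.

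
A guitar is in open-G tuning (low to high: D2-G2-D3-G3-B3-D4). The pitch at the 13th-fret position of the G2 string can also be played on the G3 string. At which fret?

G2 at fret 13 is G2 + 13 semitones = G♯3.
The open G3 string is 12 semitones above the open G2, so the same pitch on the G3 string lies at fret 13 − 12 = 1.

1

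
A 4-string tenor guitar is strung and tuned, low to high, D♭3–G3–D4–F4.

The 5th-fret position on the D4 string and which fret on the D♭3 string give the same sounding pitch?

D4 at fret 5 is D4 + 5 semitones = G4.
The open D♭3 string is 13 semitones below the open D4, so the same pitch on the D♭3 string lies at fret 5 + 13 = 18.

18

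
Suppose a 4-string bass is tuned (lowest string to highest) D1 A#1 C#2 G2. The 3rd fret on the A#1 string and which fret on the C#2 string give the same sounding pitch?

Fret 3 on A#1 is MIDI 34 + 3 = 37 (C#2). On the C#2 string (open MIDI 37), that pitch is 37 − 37 = fret 0.

0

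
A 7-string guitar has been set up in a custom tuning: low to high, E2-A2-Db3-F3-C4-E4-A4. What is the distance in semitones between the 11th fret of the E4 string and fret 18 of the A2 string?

12 semitones

E4 at fret 11 → Eb5 (MIDI 75); A2 at fret 18 → Eb4 (MIDI 63).
75 − 63 = 12, so the two pitches are 12 semitones apart, with Eb5 the higher.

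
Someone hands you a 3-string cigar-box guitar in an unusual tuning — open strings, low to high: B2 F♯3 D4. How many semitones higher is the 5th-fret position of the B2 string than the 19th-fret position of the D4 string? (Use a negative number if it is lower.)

-29 semitones

B2 at fret 5 → E3 (MIDI 52); D4 at fret 19 → A5 (MIDI 81).
52 − 81 = -29, so the two pitches are 29 semitones apart.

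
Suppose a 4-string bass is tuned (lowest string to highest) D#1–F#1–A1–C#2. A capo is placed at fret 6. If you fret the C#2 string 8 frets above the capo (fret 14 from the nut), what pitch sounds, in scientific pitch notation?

The capo raises the open C#2 by 6 semitones to G2; fretting 8 more gives C#2 + 6 + 8 = C#2 + 14 semitones = D#3.

D#3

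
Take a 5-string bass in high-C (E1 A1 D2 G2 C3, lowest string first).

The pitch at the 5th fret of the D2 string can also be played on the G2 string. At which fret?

D2 at fret 5 is D2 + 5 semitones = G2.
The open G2 string is 5 semitones above the open D2, so the same pitch on the G2 string lies at fret 5 − 5 = 0.

0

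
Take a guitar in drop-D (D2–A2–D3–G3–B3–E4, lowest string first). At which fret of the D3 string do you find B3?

B3 is 9 semitones above the open D3 (D–D#–E–F–F#–G–G#–A–A#–B), so it sits at fret 9.

9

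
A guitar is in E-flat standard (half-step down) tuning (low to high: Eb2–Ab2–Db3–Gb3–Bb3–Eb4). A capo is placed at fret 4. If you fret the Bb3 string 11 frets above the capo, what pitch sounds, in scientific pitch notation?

Db5

The capo raises the open Bb3 by 4 semitones to D4; fretting 11 more gives Bb3 + 4 + 11 = Bb3 + 15 semitones = Db5.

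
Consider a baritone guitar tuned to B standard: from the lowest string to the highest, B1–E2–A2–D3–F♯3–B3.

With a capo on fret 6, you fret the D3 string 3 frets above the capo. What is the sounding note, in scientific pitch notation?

B3

The capo raises the open D3 by 6 semitones to G♯3; fretting 3 more gives D3 + 6 + 3 = D3 + 9 semitones = B3.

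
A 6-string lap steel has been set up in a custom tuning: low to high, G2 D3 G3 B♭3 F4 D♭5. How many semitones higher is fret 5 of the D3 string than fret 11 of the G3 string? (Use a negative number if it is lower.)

-11 semitones

D3 at fret 5 → G3 (MIDI 55); G3 at fret 11 → G♭4 (MIDI 66).
55 − 66 = -11, so the two pitches are 11 semitones apart.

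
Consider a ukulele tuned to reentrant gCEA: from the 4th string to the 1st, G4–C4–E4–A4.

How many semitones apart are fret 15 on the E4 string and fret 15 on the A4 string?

E4 at fret 15 → G5 (MIDI 79); A4 at fret 15 → C6 (MIDI 84).
79 − 84 = -5, so the two pitches are 5 semitones apart, with C6 the higher.

5 semitones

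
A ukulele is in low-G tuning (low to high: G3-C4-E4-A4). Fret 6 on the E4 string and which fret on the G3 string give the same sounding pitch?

15

E4 at fret 6 is E4 + 6 semitones = A#4.
The open G3 string is 9 semitones below the open E4, so the same pitch on the G3 string lies at fret 6 + 9 = 15.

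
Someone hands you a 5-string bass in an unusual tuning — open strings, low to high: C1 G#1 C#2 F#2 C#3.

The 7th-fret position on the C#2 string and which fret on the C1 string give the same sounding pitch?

20

C#2 at fret 7 is C#2 + 7 semitones = G#2.
The open C1 string is 13 semitones below the open C#2, so the same pitch on the C1 string lies at fret 7 + 13 = 20.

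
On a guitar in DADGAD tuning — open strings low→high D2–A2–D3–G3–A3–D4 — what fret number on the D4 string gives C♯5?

C♯5 is 11 semitones above the open D4 (D–D#–E–F–…–B–C–C#), so it sits at fret 11.

11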